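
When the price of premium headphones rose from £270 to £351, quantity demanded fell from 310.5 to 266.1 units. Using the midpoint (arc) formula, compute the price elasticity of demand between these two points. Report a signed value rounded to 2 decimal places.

-0.59

%ΔQ = (266.1 − 310.5) / [(310.5 + 266.1)/2] = -44.4/288.3 = -0.154006…
%ΔP = (351 − 270) / [(270 + 351)/2] = 81/310.5 = 0.260869…
Arc Ed = %ΔQ / %ΔP = (-44.4/288.3) / (81/310.5) = -0.5903…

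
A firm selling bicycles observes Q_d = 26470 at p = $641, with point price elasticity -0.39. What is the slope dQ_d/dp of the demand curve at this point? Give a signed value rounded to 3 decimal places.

Ed = (dQ_d/dp)·(p/Q_d) ⇒ dQ_d/dp = Ed·Q_d/p = (-0.39)·26470/641 = -16.10499…

-16.105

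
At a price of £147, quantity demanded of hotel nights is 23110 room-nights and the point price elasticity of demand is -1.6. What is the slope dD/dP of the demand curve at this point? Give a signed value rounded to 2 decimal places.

-251.54

Ed = (dD/dP)·(P/D) ⇒ dD/dP = Ed·D/P = (-1.6)·23110/147 = -251.5374…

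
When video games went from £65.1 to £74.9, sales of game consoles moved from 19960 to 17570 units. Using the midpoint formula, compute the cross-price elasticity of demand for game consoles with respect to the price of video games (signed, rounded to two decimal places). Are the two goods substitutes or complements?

%ΔQ_{game consoles} = (17570 − 19960)/avg = -2390/18765 = -0.127364…
%ΔP_{video games} = (74.9 − 65.1)/avg = 9.8/70 = 0.14
E_cross = (-2390/18765) / (9.8/70) = -0.9097…
E_cross < 0 ⇒ the goods are complements.

-0.91; complements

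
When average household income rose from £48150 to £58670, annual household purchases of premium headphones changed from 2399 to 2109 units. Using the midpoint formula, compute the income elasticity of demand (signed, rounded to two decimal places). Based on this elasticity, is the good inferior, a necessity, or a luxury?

-0.65; inferior

%ΔQ = (2109 − 2399)/[( 2399 + 2109)/2] = -290/2254 = -0.128660…
%ΔIncome = (58670 − 48150)/[( 48150 + 58670)/2] = 10520/53410 = 0.196966…
E_income = (-290/2254) / (10520/53410) = -0.6532…
E_income < 0 ⇒ inferior good.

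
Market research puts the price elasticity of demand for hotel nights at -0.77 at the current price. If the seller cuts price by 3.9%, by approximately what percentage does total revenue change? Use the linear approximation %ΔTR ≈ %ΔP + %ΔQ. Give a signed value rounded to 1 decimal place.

%ΔQ ≈ Ed × %ΔP = (-0.77) × (-3.9%) = +3.0030%
%ΔTR ≈ %ΔP + %ΔQ = (-3.9%) + (+3.0030%) = -0.8970%

-0.9%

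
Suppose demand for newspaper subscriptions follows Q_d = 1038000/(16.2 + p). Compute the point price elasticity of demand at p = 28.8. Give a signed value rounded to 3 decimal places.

-0.640

dQ_d/dp = −1038000/(16.2 + p)² = -512.593. At p = 28.8, Q_d = 23066.7.
Ed = (dQ_d/dp)·(p/Q_d) = (-512.593) × (28.8/23066.7) = -0.64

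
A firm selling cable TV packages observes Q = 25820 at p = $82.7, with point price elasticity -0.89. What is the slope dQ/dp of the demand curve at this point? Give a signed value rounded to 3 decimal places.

Ed = (dQ/dp)·(p/Q) ⇒ dQ/dp = Ed·Q/p = (-0.89)·25820/82.7 = -277.86940…

-277.869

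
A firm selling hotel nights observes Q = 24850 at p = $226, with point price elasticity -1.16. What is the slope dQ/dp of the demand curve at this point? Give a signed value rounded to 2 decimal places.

-127.55

Ed = (dQ/dp)·(p/Q) ⇒ dQ/dp = Ed·Q/p = (-1.16)·24850/226 = -127.5486…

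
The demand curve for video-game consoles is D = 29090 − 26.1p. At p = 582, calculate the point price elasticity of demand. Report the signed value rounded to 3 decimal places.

dD/dp = −26.1. At p = 582, D = 29090 − 26.1(582) = 13899.8.
Ed = (dD/dp)·(p/D) = −26.1 × (582/13899.8) = -1.09283…

-1.093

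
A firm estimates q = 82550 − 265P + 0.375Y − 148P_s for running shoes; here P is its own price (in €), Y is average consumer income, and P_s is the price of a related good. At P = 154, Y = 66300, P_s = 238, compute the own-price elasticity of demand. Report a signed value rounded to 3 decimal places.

At the given values, q = 82550 − 265(154) + 0.375(66300) − 148(238) = 31378.5.
∂q/∂P = −265.
E = (-265) × (154/31378.5) = -1.30057…

-1.301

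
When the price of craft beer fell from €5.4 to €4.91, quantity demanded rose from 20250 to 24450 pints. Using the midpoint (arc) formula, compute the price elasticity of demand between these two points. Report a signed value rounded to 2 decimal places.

%ΔQ = (24450 − 20250) / [(20250 + 24450)/2] = 4200/22350 = 0.187919…
%ΔP = (4.91 − 5.4) / [(5.4 + 4.91)/2] = -0.49/5.155 = -0.095053…
Arc Ed = %ΔQ / %ΔP = (4200/22350) / (-0.49/5.155) = -1.9769…

-1.98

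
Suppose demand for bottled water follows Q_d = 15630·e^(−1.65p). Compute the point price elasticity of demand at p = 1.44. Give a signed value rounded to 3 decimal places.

dQ_d/dp = −1.65·Q_d = -2396.4. At p = 1.44, Q_d = 1452.36.
Ed = (dQ_d/dp)·(p/Q_d) = (-2396.4) × (1.44/1452.36) = -2.376

-2.376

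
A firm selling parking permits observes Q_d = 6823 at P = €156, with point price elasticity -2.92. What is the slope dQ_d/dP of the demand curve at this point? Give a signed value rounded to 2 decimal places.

Ed = (dQ_d/dP)·(P/Q_d) ⇒ dQ_d/dP = Ed·Q_d/P = (-2.92)·6823/156 = -127.7125…

-127.71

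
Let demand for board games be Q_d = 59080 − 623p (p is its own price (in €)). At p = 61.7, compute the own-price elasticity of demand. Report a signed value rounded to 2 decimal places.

-1.86

At the given values, Q_d = 59080 − 623(61.7) = 20640.9.
∂Q_d/∂p = −623.
E = (-623) × (61.7/20640.9) = -1.8622…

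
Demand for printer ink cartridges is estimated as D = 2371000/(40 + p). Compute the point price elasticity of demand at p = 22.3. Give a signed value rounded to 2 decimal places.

dD/dp = −2371000/(40 + p)² = -610.879. At p = 22.3, D = 38057.8.
Ed = (dD/dp)·(p/D) = (-610.879) × (22.3/38057.8) = -0.3579…

-0.36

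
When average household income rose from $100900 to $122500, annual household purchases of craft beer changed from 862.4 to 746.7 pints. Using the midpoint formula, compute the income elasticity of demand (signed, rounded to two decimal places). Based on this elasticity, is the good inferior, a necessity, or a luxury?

-0.74; inferior

%ΔQ = (746.7 − 862.4)/[( 862.4 + 746.7)/2] = -115.7/804.55 = -0.143807…
%ΔIncome = (122500 − 100900)/[( 100900 + 122500)/2] = 21600/111700 = 0.193375…
E_income = (-115.7/804.55) / (21600/111700) = -0.7436…
E_income < 0 ⇒ inferior good.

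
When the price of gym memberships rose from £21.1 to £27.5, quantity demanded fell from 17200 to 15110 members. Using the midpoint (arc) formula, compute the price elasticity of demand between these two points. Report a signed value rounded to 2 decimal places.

-0.49

%ΔQ = (15110 − 17200) / [(17200 + 15110)/2] = -2090/16155 = -0.129371…
%ΔP = (27.5 − 21.1) / [(21.1 + 27.5)/2] = 6.4/24.3 = 0.263374…
Arc Ed = %ΔQ / %ΔP = (-2090/16155) / (6.4/24.3) = -0.4912…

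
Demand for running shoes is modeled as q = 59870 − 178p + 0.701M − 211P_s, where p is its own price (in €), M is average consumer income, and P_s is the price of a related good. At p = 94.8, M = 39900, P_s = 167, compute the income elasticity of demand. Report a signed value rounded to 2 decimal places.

At the given values, q = 59870 − 178(94.8) + 0.701(39900) − 211(167) = 35728.5.
∂q/∂M = 0.701.
E = (0.701) × (39900/35728.5) = 0.7828…

0.78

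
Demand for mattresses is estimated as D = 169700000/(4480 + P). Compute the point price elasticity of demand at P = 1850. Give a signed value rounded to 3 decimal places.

dD/dP = −169700000/(4480 + P)² = -4.2352. At P = 1850, D = 26808.8.
Ed = (dD/dP)·(P/D) = (-4.2352) × (1850/26808.8) = -0.29225…

-0.292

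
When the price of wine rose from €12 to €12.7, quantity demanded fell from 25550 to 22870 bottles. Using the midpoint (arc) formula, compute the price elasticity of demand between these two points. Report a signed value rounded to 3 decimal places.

-1.953

%ΔQ = (22870 − 25550) / [(25550 + 22870)/2] = -2680/24210 = -0.110698…
%ΔP = (12.7 − 12) / [(12 + 12.7)/2] = 0.7/12.35 = 0.056680…
Arc Ed = %ΔQ / %ΔP = (-2680/24210) / (0.7/12.35) = -1.95303…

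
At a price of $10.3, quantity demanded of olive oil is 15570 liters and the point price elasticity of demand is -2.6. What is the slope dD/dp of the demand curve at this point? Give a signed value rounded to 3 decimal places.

-3930.291

Ed = (dD/dp)·(p/D) ⇒ dD/dp = Ed·D/p = (-2.6)·15570/10.3 = -3930.29126…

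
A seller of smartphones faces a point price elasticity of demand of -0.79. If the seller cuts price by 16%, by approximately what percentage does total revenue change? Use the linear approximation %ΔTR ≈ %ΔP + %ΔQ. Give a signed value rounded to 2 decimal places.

-3.36%

%ΔQ ≈ Ed × %ΔP = (-0.79) × (-16%) = +12.6400%
%ΔTR ≈ %ΔP + %ΔQ = (-16%) + (+12.6400%) = -3.3600%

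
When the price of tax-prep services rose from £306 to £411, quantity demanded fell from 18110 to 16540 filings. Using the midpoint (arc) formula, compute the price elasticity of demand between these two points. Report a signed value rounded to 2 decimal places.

-0.31

%ΔQ = (16540 − 18110) / [(18110 + 16540)/2] = -1570/17325 = -0.090620…
%ΔP = (411 − 306) / [(306 + 411)/2] = 105/358.5 = 0.292887…
Arc Ed = %ΔQ / %ΔP = (-1570/17325) / (105/358.5) = -0.3094…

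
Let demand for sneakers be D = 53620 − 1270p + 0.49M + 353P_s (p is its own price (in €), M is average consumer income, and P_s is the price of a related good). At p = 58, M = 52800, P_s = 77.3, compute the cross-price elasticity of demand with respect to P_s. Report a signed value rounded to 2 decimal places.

0.82

At the given values, D = 53620 − 1270(58) + 0.49(52800) + 353(77.3) = 33118.9.
∂D/∂P_s = 353.
E = (353) × (77.3/33118.9) = 0.8239…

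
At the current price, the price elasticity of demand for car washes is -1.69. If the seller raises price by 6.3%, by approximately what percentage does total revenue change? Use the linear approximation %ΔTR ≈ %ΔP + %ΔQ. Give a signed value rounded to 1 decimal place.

%ΔQ ≈ Ed × %ΔP = (-1.69) × (+6.3%) = -10.6470%
%ΔTR ≈ %ΔP + %ΔQ = (+6.3%) + (-10.6470%) = -4.3470%

-4.3%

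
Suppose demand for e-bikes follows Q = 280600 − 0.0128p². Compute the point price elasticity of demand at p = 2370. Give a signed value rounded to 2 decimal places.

dQ/dp = −2·0.0128·p = -60.672. At p = 2370, Q = 208703.68.
Ed = (dQ/dp)·(p/Q) = (-60.672) × (2370/208703.68) = -0.6889…

-0.69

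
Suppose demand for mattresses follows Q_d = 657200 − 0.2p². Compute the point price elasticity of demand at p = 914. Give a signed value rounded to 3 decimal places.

dQ_d/dp = −2·0.2·p = -365.6. At p = 914, Q_d = 490120.8.
Ed = (dQ_d/dp)·(p/Q_d) = (-365.6) × (914/490120.8) = -0.68178…

-0.682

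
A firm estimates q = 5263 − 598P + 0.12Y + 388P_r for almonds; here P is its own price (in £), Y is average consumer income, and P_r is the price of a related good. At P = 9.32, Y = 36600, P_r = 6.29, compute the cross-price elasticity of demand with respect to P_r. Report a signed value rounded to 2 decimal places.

0.37

At the given values, q = 5263 − 598(9.32) + 0.12(36600) + 388(6.29) = 6522.16.
∂q/∂P_r = 388.
E = (388) × (6.29/6522.16) = 0.3741…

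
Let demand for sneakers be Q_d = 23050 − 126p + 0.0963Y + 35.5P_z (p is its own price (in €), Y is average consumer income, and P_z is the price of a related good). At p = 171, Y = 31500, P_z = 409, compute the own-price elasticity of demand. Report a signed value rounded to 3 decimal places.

At the given values, Q_d = 23050 − 126(171) + 0.0963(31500) + 35.5(409) = 19056.95.
∂Q_d/∂p = −126.
E = (-126) × (171/19056.95) = -1.13061…

-1.131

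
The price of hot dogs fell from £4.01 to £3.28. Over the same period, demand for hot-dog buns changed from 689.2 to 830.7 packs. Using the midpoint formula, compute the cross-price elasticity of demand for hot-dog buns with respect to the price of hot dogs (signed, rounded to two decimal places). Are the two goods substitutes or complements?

%ΔQ_{hot-dog buns} = (830.7 − 689.2)/avg = 141.5/759.95 = 0.186196…
%ΔP_{hot dogs} = (3.28 − 4.01)/avg = -0.73/3.645 = -0.200274…
E_cross = (141.5/759.95) / (-0.73/3.645) = -0.9297…
E_cross < 0 ⇒ the goods are complements.

-0.93; complements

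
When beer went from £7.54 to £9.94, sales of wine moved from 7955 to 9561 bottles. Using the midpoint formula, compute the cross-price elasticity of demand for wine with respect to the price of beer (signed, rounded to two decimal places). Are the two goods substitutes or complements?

0.67; substitutes

%ΔQ_{wine} = (9561 − 7955)/avg = 1606/8758 = 0.183375…
%ΔP_{beer} = (9.94 − 7.54)/avg = 2.4/8.74 = 0.274599…
E_cross = (1606/8758) / (2.4/8.74) = 0.6677…
E_cross > 0 ⇒ the goods are substitutes.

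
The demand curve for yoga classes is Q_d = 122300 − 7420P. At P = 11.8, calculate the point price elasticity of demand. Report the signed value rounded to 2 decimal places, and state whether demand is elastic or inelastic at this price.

dQ_d/dP = −7420. At P = 11.8, Q_d = 122300 − 7420(11.8) = 34744.
Ed = (dQ_d/dP)·(P/Q_d) = −7420 × (11.8/34744) = -2.5200…
|Ed| = 2.52 > 1, so demand is elastic.

-2.52; elastic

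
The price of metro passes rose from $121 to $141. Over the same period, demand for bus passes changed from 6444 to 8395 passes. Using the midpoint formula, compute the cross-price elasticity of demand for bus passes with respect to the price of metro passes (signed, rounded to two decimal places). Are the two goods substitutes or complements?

1.72; substitutes

%ΔQ_{bus passes} = (8395 − 6444)/avg = 1951/7419.5 = 0.262955…
%ΔP_{metro passes} = (141 − 121)/avg = 20/131 = 0.152671…
E_cross = (1951/7419.5) / (20/131) = 1.7223…
E_cross > 0 ⇒ the goods are substitutes.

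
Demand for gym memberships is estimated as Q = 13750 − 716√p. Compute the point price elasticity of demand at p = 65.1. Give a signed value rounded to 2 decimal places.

dQ/dp = −716/(2√p) = -44.3703. At p = 65.1, Q = 7972.98.
Ed = (dQ/dp)·(p/Q) = (-44.3703) × (65.1/7972.98) = -0.3622…

-0.36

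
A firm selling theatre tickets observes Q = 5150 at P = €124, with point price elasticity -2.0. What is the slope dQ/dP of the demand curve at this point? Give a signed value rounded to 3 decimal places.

-83.065

Ed = (dQ/dP)·(P/Q) ⇒ dQ/dP = Ed·Q/P = (-2.0)·5150/124 = -83.06451…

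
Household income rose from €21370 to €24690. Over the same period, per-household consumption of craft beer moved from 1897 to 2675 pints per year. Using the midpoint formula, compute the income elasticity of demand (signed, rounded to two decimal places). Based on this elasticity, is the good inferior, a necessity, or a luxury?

2.36; luxury

%ΔQ = (2675 − 1897)/[( 1897 + 2675)/2] = 778/2286 = 0.340332…
%ΔIncome = (24690 − 21370)/[( 21370 + 24690)/2] = 3320/23030 = 0.144159…
E_income = (778/2286) / (3320/23030) = 2.3608…
E_income > 1 ⇒ normal good, luxury.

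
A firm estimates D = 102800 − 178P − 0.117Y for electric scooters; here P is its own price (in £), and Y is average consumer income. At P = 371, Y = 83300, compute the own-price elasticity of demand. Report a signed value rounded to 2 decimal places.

At the given values, D = 102800 − 178(371) − 0.117(83300) = 27015.9.
∂D/∂P = −178.
E = (-178) × (371/27015.9) = -2.4444…

-2.44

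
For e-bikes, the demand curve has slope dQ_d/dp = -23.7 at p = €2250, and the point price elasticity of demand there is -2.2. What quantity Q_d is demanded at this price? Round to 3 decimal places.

Ed = (dQ_d/dp)·(p/Q_d) ⇒ Q_d = (dQ_d/dp)·p/Ed = (-23.7)·2250/(-2.2) = 24238.63636…

24238.636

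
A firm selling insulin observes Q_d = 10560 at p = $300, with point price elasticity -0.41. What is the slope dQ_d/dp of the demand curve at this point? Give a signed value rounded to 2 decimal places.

-14.43

Ed = (dQ_d/dp)·(p/Q_d) ⇒ dQ_d/dp = Ed·Q_d/p = (-0.41)·10560/300 = -14.432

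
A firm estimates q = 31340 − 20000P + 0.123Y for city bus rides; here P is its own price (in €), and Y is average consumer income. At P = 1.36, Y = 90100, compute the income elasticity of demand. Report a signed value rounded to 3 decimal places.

0.728

At the given values, q = 31340 − 20000(1.36) + 0.123(90100) = 15222.3.
∂q/∂Y = 0.123.
E = (0.123) × (90100/15222.3) = 0.72803…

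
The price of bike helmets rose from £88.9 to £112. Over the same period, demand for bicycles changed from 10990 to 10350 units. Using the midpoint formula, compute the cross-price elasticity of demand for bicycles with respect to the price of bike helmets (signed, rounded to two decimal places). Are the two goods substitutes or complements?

%ΔQ_{bicycles} = (10350 − 10990)/avg = -640/10670 = -0.059981…
%ΔP_{bike helmets} = (112 − 88.9)/avg = 23.1/100.45 = 0.229965…
E_cross = (-640/10670) / (23.1/100.45) = -0.2608…
E_cross < 0 ⇒ the goods are complements.

-0.26; complements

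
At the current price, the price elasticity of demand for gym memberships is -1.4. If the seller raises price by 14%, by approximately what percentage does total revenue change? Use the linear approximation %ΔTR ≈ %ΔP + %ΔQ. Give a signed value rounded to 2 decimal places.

-5.60%

%ΔQ ≈ Ed × %ΔP = (-1.4) × (+14%) = -19.6000%
%ΔTR ≈ %ΔP + %ΔQ = (+14%) + (-19.6000%) = -5.6000%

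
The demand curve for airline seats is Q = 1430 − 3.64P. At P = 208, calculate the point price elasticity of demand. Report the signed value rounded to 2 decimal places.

-1.13

dQ/dP = −3.64. At P = 208, Q = 1430 − 3.64(208) = 672.88.
Ed = (dQ/dP)·(P/Q) = −3.64 × (208/672.88) = -1.1251…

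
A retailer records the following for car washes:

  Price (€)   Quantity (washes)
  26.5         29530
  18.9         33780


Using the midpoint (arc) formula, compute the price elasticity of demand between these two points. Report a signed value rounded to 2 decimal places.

-0.40

%ΔQ = (33780 − 29530) / [(29530 + 33780)/2] = 4250/31655 = 0.134259…
%ΔP = (18.9 − 26.5) / [(26.5 + 18.9)/2] = -7.6/22.7 = -0.334801…
Arc Ed = %ΔQ / %ΔP = (4250/31655) / (-7.6/22.7) = -0.4010…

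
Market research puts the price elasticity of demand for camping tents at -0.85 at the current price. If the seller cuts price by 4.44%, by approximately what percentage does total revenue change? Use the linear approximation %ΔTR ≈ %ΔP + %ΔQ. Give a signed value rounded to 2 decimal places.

-0.67%

%ΔQ ≈ Ed × %ΔP = (-0.85) × (-4.44%) = +3.7740%
%ΔTR ≈ %ΔP + %ΔQ = (-4.44%) + (+3.7740%) = -0.6660%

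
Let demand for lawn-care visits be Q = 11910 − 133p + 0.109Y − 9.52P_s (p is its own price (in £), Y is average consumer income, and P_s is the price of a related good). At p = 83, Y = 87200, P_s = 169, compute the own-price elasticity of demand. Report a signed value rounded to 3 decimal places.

At the given values, Q = 11910 − 133(83) + 0.109(87200) − 9.52(169) = 8766.92.
∂Q/∂p = −133.
E = (-133) × (83/8766.92) = -1.25916…

-1.259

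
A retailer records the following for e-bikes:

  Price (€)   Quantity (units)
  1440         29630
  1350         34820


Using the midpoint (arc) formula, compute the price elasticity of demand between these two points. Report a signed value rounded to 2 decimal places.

%ΔQ = (34820 − 29630) / [(29630 + 34820)/2] = 5190/32225 = 0.161055…
%ΔP = (1350 − 1440) / [(1440 + 1350)/2] = -90/1395 = -0.064516…
Arc Ed = %ΔQ / %ΔP = (5190/32225) / (-90/1395) = -2.4963…

-2.50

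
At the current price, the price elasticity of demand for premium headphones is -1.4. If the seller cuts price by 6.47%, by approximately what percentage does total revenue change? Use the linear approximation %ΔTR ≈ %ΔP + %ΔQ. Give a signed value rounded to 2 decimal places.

+2.59%

%ΔQ ≈ Ed × %ΔP = (-1.4) × (-6.47%) = +9.0580%
%ΔTR ≈ %ΔP + %ΔQ = (-6.47%) + (+9.0580%) = +2.5880%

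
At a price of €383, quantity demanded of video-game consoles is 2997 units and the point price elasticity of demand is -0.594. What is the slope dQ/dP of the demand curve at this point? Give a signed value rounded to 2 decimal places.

Ed = (dQ/dP)·(P/Q) ⇒ dQ/dP = Ed·Q/P = (-0.594)·2997/383 = -4.6480…

-4.65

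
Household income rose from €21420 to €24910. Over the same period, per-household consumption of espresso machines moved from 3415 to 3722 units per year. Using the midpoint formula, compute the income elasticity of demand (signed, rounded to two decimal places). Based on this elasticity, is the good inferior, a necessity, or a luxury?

%ΔQ = (3722 − 3415)/[( 3415 + 3722)/2] = 307/3568.5 = 0.086030…
%ΔIncome = (24910 − 21420)/[( 21420 + 24910)/2] = 3490/23165 = 0.150658…
E_income = (307/3568.5) / (3490/23165) = 0.5710…
0 < E_income < 1 ⇒ normal good, necessity.

0.57; necessity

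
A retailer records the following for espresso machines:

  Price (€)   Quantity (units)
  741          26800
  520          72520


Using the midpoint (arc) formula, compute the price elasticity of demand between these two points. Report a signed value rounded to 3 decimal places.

%ΔQ = (72520 − 26800) / [(26800 + 72520)/2] = 45720/49660 = 0.920660…
%ΔP = (520 − 741) / [(741 + 520)/2] = -221/630.5 = -0.350515…
Arc Ed = %ΔQ / %ΔP = (45720/49660) / (-221/630.5) = -2.62659…

-2.627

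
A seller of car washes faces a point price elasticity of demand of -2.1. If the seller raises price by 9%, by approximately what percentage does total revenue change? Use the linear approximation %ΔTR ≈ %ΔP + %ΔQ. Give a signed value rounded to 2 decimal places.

%ΔQ ≈ Ed × %ΔP = (-2.1) × (+9%) = -18.9000%
%ΔTR ≈ %ΔP + %ΔQ = (+9%) + (-18.9000%) = -9.9000%

-9.90%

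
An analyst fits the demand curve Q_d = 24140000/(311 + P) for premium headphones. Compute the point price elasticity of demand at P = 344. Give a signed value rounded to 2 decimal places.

-0.53

dQ_d/dP = −24140000/(311 + P)² = -56.2671. At P = 344, Q_d = 36855.
Ed = (dQ_d/dP)·(P/Q_d) = (-56.2671) × (344/36855) = -0.5251…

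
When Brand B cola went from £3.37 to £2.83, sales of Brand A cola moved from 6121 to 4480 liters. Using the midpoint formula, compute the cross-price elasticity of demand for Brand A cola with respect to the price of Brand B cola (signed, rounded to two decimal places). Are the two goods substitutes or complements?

1.78; substitutes

%ΔQ_{Brand A cola} = (4480 − 6121)/avg = -1641/5300.5 = -0.309593…
%ΔP_{Brand B cola} = (2.83 − 3.37)/avg = -0.54/3.1 = -0.174193…
E_cross = (-1641/5300.5) / (-0.54/3.1) = 1.7772…
E_cross > 0 ⇒ the goods are substitutes.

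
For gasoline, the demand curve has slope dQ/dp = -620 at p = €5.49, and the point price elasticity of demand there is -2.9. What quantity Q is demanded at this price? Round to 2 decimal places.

Ed = (dQ/dp)·(p/Q) ⇒ Q = (dQ/dp)·p/Ed = (-620)·5.49/(-2.9) = 1173.7241…

1173.72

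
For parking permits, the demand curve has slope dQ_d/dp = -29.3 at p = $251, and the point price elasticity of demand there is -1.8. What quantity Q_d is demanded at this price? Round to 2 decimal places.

Ed = (dQ_d/dp)·(p/Q_d) ⇒ Q_d = (dQ_d/dp)·p/Ed = (-29.3)·251/(-1.8) = 4085.7222…

4085.72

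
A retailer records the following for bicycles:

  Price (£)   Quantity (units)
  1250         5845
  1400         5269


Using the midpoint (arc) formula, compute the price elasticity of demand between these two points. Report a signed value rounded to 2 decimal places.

%ΔQ = (5269 − 5845) / [(5845 + 5269)/2] = -576/5557 = -0.103653…
%ΔP = (1400 − 1250) / [(1250 + 1400)/2] = 150/1325 = 0.113207…
Arc Ed = %ΔQ / %ΔP = (-576/5557) / (150/1325) = -0.9156…

-0.92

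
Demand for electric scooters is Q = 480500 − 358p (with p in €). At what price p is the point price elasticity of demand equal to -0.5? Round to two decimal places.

Ed = −358p/(480500 − 358p). Set this equal to -0.5:
358p = 0.5·(480500 − 358p) ⇒ 358p(1 + 0.5) = 0.5·480500
p = 0.5·480500 / (358·1.5) = 447.3929…

447.39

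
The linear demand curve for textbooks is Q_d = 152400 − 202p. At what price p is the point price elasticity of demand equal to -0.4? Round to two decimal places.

215.56

Ed = −202p/(152400 − 202p). Set this equal to -0.4:
202p = 0.4·(152400 − 202p) ⇒ 202p(1 + 0.4) = 0.4·152400
p = 0.4·152400 / (202·1.4) = 215.5586…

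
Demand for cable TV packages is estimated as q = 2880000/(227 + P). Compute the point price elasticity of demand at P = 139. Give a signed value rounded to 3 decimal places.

-0.380

dq/dP = −2880000/(227 + P)² = -21.4996. At P = 139, q = 7868.85.
Ed = (dq/dP)·(P/q) = (-21.4996) × (139/7868.85) = -0.37978…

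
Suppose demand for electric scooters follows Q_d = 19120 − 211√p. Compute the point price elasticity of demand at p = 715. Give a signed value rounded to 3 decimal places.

dQ_d/dp = −211/(2√p) = -3.94548. At p = 715, Q_d = 13478.
Ed = (dQ_d/dp)·(p/Q_d) = (-3.94548) × (715/13478) = -0.20930…

-0.209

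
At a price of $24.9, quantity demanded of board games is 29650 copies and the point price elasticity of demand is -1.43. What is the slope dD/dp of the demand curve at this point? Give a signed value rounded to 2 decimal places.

-1702.79

Ed = (dD/dp)·(p/D) ⇒ dD/dp = Ed·D/p = (-1.43)·29650/24.9 = -1702.7911…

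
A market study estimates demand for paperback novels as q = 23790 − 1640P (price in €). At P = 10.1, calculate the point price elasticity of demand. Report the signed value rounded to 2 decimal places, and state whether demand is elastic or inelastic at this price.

dq/dP = −1640. At P = 10.1, q = 23790 − 1640(10.1) = 7226.
Ed = (dq/dP)·(P/q) = −1640 × (10.1/7226) = -2.2922…
|Ed| = 2.29 > 1, so demand is elastic.

-2.29; elastic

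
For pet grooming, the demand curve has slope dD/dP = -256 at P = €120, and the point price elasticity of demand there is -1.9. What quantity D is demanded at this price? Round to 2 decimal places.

Ed = (dD/dP)·(P/D) ⇒ D = (dD/dP)·P/Ed = (-256)·120/(-1.9) = 16168.4210…

16168.42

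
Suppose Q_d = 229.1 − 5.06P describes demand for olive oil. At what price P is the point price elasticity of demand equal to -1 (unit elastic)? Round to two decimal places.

22.64

Ed = −5.06P/(229.1 − 5.06P). Set this equal to -1:
5.06P = 1·(229.1 − 5.06P) ⇒ 5.06P(1 + 1) = 1·229.1
P = 1·229.1 / (5.06·2) = 22.6383…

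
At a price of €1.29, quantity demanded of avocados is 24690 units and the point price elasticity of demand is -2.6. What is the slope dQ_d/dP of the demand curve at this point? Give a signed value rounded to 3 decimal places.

Ed = (dQ_d/dP)·(P/Q_d) ⇒ dQ_d/dP = Ed·Q_d/P = (-2.6)·24690/1.29 = -49762.79069…

-49762.791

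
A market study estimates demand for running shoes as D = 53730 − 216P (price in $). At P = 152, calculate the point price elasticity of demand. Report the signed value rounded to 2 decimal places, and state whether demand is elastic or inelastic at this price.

dD/dP = −216. At P = 152, D = 53730 − 216(152) = 20898.
Ed = (dD/dP)·(P/D) = −216 × (152/20898) = -1.5710…
|Ed| = 1.57 > 1, so demand is elastic.

-1.57; elastic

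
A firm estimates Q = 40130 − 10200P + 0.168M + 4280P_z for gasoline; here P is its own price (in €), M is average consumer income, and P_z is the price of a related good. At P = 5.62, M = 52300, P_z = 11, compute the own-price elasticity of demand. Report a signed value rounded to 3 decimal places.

At the given values, Q = 40130 − 10200(5.62) + 0.168(52300) + 4280(11) = 38672.4.
∂Q/∂P = −10200.
E = (-10200) × (5.62/38672.4) = -1.48229…

-1.482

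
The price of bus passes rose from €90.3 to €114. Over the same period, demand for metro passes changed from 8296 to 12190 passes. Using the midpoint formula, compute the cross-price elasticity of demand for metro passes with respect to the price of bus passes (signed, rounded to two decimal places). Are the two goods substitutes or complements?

%ΔQ_{metro passes} = (12190 − 8296)/avg = 3894/10243 = 0.380162…
%ΔP_{bus passes} = (114 − 90.3)/avg = 23.7/102.15 = 0.232011…
E_cross = (3894/10243) / (23.7/102.15) = 1.6385…
E_cross > 0 ⇒ the goods are substitutes.

1.64; substitutes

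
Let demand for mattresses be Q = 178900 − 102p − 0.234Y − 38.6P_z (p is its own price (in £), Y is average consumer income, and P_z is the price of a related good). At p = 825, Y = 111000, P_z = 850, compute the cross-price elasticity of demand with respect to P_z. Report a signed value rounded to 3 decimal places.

-0.912

At the given values, Q = 178900 − 102(825) − 0.234(111000) − 38.6(850) = 35966.
∂Q/∂P_z = -38.6.
E = (-38.6) × (850/35966) = -0.91225…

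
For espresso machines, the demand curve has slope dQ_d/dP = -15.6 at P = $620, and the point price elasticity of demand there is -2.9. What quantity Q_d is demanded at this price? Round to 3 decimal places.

Ed = (dQ_d/dP)·(P/Q_d) ⇒ Q_d = (dQ_d/dP)·P/Ed = (-15.6)·620/(-2.9) = 3335.17241…

3335.172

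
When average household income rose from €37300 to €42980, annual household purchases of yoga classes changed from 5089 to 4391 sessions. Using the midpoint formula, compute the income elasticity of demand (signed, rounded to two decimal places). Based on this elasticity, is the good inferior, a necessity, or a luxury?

%ΔQ = (4391 − 5089)/[( 5089 + 4391)/2] = -698/4740 = -0.147257…
%ΔIncome = (42980 − 37300)/[( 37300 + 42980)/2] = 5680/40140 = 0.141504…
E_income = (-698/4740) / (5680/40140) = -1.0406…
E_income < 0 ⇒ inferior good.

-1.04; inferior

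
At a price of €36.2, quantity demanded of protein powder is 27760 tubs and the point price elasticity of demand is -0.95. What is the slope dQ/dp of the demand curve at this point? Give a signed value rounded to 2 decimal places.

Ed = (dQ/dp)·(p/Q) ⇒ dQ/dp = Ed·Q/p = (-0.95)·27760/36.2 = -728.5082…

-728.51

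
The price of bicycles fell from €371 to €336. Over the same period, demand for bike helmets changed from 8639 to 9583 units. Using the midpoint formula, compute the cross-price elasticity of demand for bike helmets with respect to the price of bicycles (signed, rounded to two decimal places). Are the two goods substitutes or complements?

-1.05; complements

%ΔQ_{bike helmets} = (9583 − 8639)/avg = 944/9111 = 0.103611…
%ΔP_{bicycles} = (336 − 371)/avg = -35/353.5 = -0.099009…
E_cross = (944/9111) / (-35/353.5) = -1.0464…
E_cross < 0 ⇒ the goods are complements.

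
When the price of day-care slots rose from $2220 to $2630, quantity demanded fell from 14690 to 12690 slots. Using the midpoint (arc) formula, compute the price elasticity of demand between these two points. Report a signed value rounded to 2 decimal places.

%ΔQ = (12690 − 14690) / [(14690 + 12690)/2] = -2000/13690 = -0.146092…
%ΔP = (2630 − 2220) / [(2220 + 2630)/2] = 410/2425 = 0.169072…
Arc Ed = %ΔQ / %ΔP = (-2000/13690) / (410/2425) = -0.8640…

-0.86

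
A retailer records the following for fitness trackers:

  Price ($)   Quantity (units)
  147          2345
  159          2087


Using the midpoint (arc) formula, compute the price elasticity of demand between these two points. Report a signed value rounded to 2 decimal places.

-1.48

%ΔQ = (2087 − 2345) / [(2345 + 2087)/2] = -258/2216 = -0.116425…
%ΔP = (159 − 147) / [(147 + 159)/2] = 12/153 = 0.078431…
Arc Ed = %ΔQ / %ΔP = (-258/2216) / (12/153) = -1.4844…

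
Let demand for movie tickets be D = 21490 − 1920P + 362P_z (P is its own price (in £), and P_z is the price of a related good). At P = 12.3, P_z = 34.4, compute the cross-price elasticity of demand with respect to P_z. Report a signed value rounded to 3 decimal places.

1.206

At the given values, D = 21490 − 1920(12.3) + 362(34.4) = 10326.8.
∂D/∂P_z = 362.
E = (362) × (34.4/10326.8) = 1.20587…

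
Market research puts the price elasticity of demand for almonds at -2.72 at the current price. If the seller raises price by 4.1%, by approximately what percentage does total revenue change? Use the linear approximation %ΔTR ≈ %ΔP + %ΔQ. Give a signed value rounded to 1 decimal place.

-7.1%

%ΔQ ≈ Ed × %ΔP = (-2.72) × (+4.1%) = -11.1520%
%ΔTR ≈ %ΔP + %ΔQ = (+4.1%) + (-11.1520%) = -7.0520%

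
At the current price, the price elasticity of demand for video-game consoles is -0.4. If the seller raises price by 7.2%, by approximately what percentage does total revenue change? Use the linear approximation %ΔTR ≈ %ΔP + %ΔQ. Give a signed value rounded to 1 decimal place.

%ΔQ ≈ Ed × %ΔP = (-0.4) × (+7.2%) = -2.8800%
%ΔTR ≈ %ΔP + %ΔQ = (+7.2%) + (-2.8800%) = +4.3200%

+4.3%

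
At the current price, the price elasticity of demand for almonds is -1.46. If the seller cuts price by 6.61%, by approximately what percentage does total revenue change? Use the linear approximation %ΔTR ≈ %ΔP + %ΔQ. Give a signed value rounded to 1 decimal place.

+3.0%

%ΔQ ≈ Ed × %ΔP = (-1.46) × (-6.61%) = +9.6506%
%ΔTR ≈ %ΔP + %ΔQ = (-6.61%) + (+9.6506%) = +3.0406%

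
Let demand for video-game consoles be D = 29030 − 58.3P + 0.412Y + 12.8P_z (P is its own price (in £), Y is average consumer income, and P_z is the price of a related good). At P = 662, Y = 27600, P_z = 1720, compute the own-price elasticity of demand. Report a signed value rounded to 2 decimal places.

-1.62

At the given values, D = 29030 − 58.3(662) + 0.412(27600) + 12.8(1720) = 23822.6.
∂D/∂P = −58.3.
E = (-58.3) × (662/23822.6) = -1.6200…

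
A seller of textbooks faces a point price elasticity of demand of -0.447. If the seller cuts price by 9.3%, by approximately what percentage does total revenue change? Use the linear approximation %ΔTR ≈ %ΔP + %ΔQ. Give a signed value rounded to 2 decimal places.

%ΔQ ≈ Ed × %ΔP = (-0.447) × (-9.3%) = +4.1571%
%ΔTR ≈ %ΔP + %ΔQ = (-9.3%) + (+4.1571%) = -5.1429%

-5.14%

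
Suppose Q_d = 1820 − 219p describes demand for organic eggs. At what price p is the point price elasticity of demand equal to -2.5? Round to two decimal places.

Ed = −219p/(1820 − 219p). Set this equal to -2.5:
219p = 2.5·(1820 − 219p) ⇒ 219p(1 + 2.5) = 2.5·1820
p = 2.5·1820 / (219·3.5) = 5.9360…

5.94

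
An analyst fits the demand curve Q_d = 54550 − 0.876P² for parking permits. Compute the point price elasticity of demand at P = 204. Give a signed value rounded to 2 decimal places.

-4.03

dQ_d/dP = −2·0.876·P = -357.408. At P = 204, Q_d = 18094.384.
Ed = (dQ_d/dP)·(P/Q_d) = (-357.408) × (204/18094.384) = -4.0294…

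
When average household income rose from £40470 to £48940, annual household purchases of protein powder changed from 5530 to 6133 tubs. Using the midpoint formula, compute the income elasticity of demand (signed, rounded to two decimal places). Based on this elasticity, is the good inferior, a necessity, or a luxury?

%ΔQ = (6133 − 5530)/[( 5530 + 6133)/2] = 603/5831.5 = 0.103403…
%ΔIncome = (48940 − 40470)/[( 40470 + 48940)/2] = 8470/44705 = 0.189464…
E_income = (603/5831.5) / (8470/44705) = 0.5457…
0 < E_income < 1 ⇒ normal good, necessity.

0.55; necessity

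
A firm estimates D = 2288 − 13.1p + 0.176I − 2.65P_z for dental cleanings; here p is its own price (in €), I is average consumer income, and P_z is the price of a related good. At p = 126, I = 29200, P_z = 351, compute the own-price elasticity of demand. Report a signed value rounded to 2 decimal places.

-0.34

At the given values, D = 2288 − 13.1(126) + 0.176(29200) − 2.65(351) = 4846.45.
∂D/∂p = −13.1.
E = (-13.1) × (126/4846.45) = -0.3405…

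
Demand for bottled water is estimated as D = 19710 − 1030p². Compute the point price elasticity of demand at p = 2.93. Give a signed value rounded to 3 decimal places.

-1.627

dD/dp = −2·1030·p = -6035.8. At p = 2.93, D = 10867.553.
Ed = (dD/dp)·(p/D) = (-6035.8) × (2.93/10867.553) = -1.62731…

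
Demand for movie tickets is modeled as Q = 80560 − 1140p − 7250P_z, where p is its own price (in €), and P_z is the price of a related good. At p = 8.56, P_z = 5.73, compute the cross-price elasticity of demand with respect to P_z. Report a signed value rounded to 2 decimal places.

At the given values, Q = 80560 − 1140(8.56) − 7250(5.73) = 29259.1.
∂Q/∂P_z = -7250.
E = (-7250) × (5.73/29259.1) = -1.4198…

-1.42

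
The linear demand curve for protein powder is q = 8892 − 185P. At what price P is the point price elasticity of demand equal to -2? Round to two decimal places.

32.04

Ed = −185P/(8892 − 185P). Set this equal to -2:
185P = 2·(8892 − 185P) ⇒ 185P(1 + 2) = 2·8892
P = 2·8892 / (185·3) = 32.0432…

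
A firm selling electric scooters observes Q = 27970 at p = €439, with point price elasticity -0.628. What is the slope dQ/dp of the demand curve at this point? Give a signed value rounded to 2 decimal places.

-40.01

Ed = (dQ/dp)·(p/Q) ⇒ dQ/dp = Ed·Q/p = (-0.628)·27970/439 = -40.0117…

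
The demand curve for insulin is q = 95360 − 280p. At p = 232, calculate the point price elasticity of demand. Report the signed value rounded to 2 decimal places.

dq/dp = −280. At p = 232, q = 95360 − 280(232) = 30400.
Ed = (dq/dp)·(p/q) = −280 × (232/30400) = -2.1368…

-2.14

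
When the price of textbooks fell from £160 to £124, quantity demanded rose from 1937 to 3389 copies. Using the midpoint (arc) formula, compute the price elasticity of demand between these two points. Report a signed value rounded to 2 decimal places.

-2.15

%ΔQ = (3389 − 1937) / [(1937 + 3389)/2] = 1452/2663 = 0.545249…
%ΔP = (124 − 160) / [(160 + 124)/2] = -36/142 = -0.253521…
Arc Ed = %ΔQ / %ΔP = (1452/2663) / (-36/142) = -2.1507…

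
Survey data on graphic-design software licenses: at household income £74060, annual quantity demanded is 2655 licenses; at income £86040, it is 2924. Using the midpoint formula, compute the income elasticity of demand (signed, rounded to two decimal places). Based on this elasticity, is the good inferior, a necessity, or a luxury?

%ΔQ = (2924 − 2655)/[( 2655 + 2924)/2] = 269/2789.5 = 0.096433…
%ΔIncome = (86040 − 74060)/[( 74060 + 86040)/2] = 11980/80050 = 0.149656…
E_income = (269/2789.5) / (11980/80050) = 0.6443…
0 < E_income < 1 ⇒ normal good, necessity.

0.64; necessity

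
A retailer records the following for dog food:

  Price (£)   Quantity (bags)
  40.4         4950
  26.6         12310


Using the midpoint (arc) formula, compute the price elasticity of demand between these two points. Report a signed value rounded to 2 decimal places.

-2.07

%ΔQ = (12310 − 4950) / [(4950 + 12310)/2] = 7360/8630 = 0.852838…
%ΔP = (26.6 − 40.4) / [(40.4 + 26.6)/2] = -13.8/33.5 = -0.411940…
Arc Ed = %ΔQ / %ΔP = (7360/8630) / (-13.8/33.5) = -2.0702…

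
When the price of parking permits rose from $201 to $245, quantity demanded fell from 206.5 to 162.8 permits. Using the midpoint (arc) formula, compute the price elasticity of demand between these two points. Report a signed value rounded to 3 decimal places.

%ΔQ = (162.8 − 206.5) / [(206.5 + 162.8)/2] = -43.7/184.65 = -0.236663…
%ΔP = (245 − 201) / [(201 + 245)/2] = 44/223 = 0.197309…
Arc Ed = %ΔQ / %ΔP = (-43.7/184.65) / (44/223) = -1.19945…

-1.199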